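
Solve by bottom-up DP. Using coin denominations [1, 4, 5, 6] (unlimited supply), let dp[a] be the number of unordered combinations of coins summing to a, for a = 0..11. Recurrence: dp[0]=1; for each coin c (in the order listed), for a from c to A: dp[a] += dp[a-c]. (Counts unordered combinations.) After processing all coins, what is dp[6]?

after  coin     0     1     2     3     4     5     6     7     8     9    10    11
          1     1     1     1     1     1     1     1     1     1     1     1     1
          4     1     1     1     1     2     2     2     2     3     3     3     3
          5     1     1     1     1     2     3     3     3     4     5     6     6
          6     1     1     1     1     2     3     4     4     5     6     8     9

4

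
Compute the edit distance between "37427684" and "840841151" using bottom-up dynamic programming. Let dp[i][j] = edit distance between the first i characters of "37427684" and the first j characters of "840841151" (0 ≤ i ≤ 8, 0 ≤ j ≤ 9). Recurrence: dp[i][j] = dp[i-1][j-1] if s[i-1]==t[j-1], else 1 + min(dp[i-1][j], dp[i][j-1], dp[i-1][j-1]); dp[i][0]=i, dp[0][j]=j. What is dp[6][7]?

7

   ''  8  4  0  8  4  1  1  5  1
''  0  1  2  3  4  5  6  7  8  9
 3  1  1  2  3  4  5  6  7  8  9
 7  2  2  2  3  4  5  6  7  8  9
 4  3  3  2  3  4  4  5  6  7  8
 2  4  4  3  3  4  5  5  6  7  8
 7  5  5  4  4  4  5  6  6  7  8
 6  6  6  5  5  5  5  6  7  7  8
 8  7  6  6  6  5  6  6  7  8  8
 4  8  7  6  7  6  5  6  7  8  9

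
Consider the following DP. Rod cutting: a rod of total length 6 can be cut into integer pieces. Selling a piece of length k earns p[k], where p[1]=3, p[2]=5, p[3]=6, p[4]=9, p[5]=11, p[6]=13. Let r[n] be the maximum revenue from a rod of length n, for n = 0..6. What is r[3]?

9

   n    0    1    2    3    4    5    6
r[n]    0    3    6    9   12   15   18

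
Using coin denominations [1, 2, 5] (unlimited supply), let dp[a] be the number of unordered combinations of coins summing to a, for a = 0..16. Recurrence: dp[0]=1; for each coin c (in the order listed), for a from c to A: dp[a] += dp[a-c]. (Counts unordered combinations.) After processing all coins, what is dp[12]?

after  coin     0     1     2     3     4     5     6     7     8     9    10    11    12    13    14    15    16
          1     1     1     1     1     1     1     1     1     1     1     1     1     1     1     1     1     1
          2     1     1     2     2     3     3     4     4     5     5     6     6     7     7     8     8     9
          5     1     1     2     2     3     4     5     6     7     8    10    11    13    14    16    18    20

13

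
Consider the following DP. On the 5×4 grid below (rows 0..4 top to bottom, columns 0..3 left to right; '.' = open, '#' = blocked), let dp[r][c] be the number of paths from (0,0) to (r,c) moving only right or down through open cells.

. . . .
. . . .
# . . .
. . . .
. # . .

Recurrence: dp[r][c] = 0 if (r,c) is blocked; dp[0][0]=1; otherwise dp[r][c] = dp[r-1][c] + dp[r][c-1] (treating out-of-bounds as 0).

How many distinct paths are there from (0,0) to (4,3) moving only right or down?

23

r\c   0   1   2   3
  0   1   1   1   1
  1   1   2   3   4
  2   0   2   5   9
  3   0   2   7  16
  4   0   0   7  23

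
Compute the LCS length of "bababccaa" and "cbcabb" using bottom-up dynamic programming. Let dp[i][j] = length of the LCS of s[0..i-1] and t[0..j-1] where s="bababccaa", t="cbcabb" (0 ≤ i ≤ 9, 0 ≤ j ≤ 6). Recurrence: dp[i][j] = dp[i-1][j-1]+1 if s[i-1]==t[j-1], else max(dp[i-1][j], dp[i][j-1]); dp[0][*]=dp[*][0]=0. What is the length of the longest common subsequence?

4

   ''  c  b  c  a  b  b
''  0  0  0  0  0  0  0
 b  0  0  1  1  1  1  1
 a  0  0  1  1  2  2  2
 b  0  0  1  1  2  3  3
 a  0  0  1  1  2  3  3
 b  0  0  1  1  2  3  4
 c  0  1  1  2  2  3  4
 c  0  1  1  2  2  3  4
 a  0  1  1  2  3  3  4
 a  0  1  1  2  3  3  4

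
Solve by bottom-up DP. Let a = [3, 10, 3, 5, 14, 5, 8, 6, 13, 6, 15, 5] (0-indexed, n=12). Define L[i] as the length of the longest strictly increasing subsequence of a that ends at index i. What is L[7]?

   i    0    1    2    3    4    5    6    7    8    9   10   11
a[i]    3   10    3    5   14    5    8    6   13    6   15    5
L[i]    1    2    1    2    3    2    3    3    4    3    5    2

3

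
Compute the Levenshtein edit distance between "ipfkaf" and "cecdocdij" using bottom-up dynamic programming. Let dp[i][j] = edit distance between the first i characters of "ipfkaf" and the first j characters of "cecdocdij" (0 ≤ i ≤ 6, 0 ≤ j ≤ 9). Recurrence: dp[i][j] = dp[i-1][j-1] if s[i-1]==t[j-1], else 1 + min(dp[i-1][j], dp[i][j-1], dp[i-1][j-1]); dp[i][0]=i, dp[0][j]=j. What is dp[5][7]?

7

   ''  c  e  c  d  o  c  d  i  j
''  0  1  2  3  4  5  6  7  8  9
 i  1  1  2  3  4  5  6  7  7  8
 p  2  2  2  3  4  5  6  7  8  8
 f  3  3  3  3  4  5  6  7  8  9
 k  4  4  4  4  4  5  6  7  8  9
 a  5  5  5  5  5  5  6  7  8  9
 f  6  6  6  6  6  6  6  7  8  9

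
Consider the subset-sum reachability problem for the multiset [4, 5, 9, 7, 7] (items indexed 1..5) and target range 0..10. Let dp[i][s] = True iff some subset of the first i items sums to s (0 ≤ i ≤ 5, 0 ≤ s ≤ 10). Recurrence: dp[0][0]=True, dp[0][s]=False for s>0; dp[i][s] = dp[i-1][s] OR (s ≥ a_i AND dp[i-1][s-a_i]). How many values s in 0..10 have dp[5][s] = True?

i\s   0   1   2   3   4   5   6   7   8   9  10
  0   T   F   F   F   F   F   F   F   F   F   F
  1   T   F   F   F   T   F   F   F   F   F   F
  2   T   F   F   F   T   T   F   F   F   T   F
  3   T   F   F   F   T   T   F   F   F   T   F
  4   T   F   F   F   T   T   F   T   F   T   F
  5   T   F   F   F   T   T   F   T   F   T   F

5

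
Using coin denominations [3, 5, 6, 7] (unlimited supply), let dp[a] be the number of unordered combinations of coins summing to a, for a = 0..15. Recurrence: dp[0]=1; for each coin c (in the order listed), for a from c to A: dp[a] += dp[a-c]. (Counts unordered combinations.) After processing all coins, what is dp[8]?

1

after  coin     0     1     2     3     4     5     6     7     8     9    10    11    12    13    14    15
          3     1     0     0     1     0     0     1     0     0     1     0     0     1     0     0     1
          5     1     0     0     1     0     1     1     0     1     1     1     1     1     1     1     2
          6     1     0     0     1     0     1     2     0     1     2     1     2     3     1     2     4
          7     1     0     0     1     0     1     2     1     1     2     2     2     4     3     3     5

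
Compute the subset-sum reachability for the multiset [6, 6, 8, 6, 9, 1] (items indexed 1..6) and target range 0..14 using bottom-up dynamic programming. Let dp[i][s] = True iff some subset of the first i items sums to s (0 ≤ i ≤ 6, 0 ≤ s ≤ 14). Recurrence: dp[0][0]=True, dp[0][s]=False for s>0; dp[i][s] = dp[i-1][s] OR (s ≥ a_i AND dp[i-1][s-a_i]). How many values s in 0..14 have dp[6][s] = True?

i\s   0   1   2   3   4   5   6   7   8   9  10  11  12  13  14
  0   T   F   F   F   F   F   F   F   F   F   F   F   F   F   F
  1   T   F   F   F   F   F   T   F   F   F   F   F   F   F   F
  2   T   F   F   F   F   F   T   F   F   F   F   F   T   F   F
  3   T   F   F   F   F   F   T   F   T   F   F   F   T   F   T
  4   T   F   F   F   F   F   T   F   T   F   F   F   T   F   T
  5   T   F   F   F   F   F   T   F   T   T   F   F   T   F   T
  6   T   T   F   F   F   F   T   T   T   T   T   F   T   T   T

10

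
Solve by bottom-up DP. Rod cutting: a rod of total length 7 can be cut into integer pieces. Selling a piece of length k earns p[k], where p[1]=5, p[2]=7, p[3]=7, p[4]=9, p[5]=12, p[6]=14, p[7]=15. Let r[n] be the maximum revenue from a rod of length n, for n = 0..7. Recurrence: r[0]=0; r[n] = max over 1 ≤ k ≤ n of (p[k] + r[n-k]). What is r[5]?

   n    0    1    2    3    4    5    6    7
r[n]    0    5   10   15   20   25   30   35

25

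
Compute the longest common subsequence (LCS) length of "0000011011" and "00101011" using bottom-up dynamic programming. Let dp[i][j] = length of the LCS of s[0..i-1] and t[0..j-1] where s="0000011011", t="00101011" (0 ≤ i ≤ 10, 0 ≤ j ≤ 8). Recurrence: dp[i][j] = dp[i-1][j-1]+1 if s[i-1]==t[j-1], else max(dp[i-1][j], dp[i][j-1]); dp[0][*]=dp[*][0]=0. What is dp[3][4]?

3

   ''  0  0  1  0  1  0  1  1
''  0  0  0  0  0  0  0  0  0
 0  0  1  1  1  1  1  1  1  1
 0  0  1  2  2  2  2  2  2  2
 0  0  1  2  2  3  3  3  3  3
 0  0  1  2  2  3  3  4  4  4
 0  0  1  2  2  3  3  4  4  4
 1  0  1  2  3  3  4  4  5  5
 1  0  1  2  3  3  4  4  5  6
 0  0  1  2  3  4  4  5  5  6
 1  0  1  2  3  4  5  5  6  6
 1  0  1  2  3  4  5  5  6  7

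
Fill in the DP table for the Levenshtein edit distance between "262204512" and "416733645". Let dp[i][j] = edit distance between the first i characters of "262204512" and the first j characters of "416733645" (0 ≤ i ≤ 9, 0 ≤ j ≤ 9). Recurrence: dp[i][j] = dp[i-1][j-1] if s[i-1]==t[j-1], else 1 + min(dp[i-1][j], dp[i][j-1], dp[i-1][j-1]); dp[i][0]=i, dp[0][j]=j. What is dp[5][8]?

   ''  4  1  6  7  3  3  6  4  5
''  0  1  2  3  4  5  6  7  8  9
 2  1  1  2  3  4  5  6  7  8  9
 6  2  2  2  2  3  4  5  6  7  8
 2  3  3  3  3  3  4  5  6  7  8
 2  4  4  4  4  4  4  5  6  7  8
 0  5  5  5  5  5  5  5  6  7  8
 4  6  5  6  6  6  6  6  6  6  7
 5  7  6  6  7  7  7  7  7  7  6
 1  8  7  6  7  8  8  8  8  8  7
 2  9  8  7  7  8  9  9  9  9  8

7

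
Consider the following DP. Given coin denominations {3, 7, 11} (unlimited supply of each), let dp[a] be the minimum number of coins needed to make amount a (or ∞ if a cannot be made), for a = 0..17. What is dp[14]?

2

 a  0  1  2  3  4  5  6  7  8  9 10 11 12 13 14 15 16 17
dp  0  -  -  1  -  -  2  1  -  3  2  1  4  3  2  5  4  3
(- denotes ∞ / unreachable)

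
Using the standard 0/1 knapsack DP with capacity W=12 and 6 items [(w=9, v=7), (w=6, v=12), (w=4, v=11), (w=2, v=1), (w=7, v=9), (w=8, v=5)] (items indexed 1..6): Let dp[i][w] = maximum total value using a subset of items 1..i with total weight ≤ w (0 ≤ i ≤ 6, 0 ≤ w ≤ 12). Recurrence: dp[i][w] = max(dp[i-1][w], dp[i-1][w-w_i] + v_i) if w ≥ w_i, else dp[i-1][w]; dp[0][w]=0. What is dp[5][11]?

23

i\w   0   1   2   3   4   5   6   7   8   9  10  11  12
  0   0   0   0   0   0   0   0   0   0   0   0   0   0
  1   0   0   0   0   0   0   0   0   0   7   7   7   7
  2   0   0   0   0   0   0  12  12  12  12  12  12  12
  3   0   0   0   0  11  11  12  12  12  12  23  23  23
  4   0   0   1   1  11  11  12  12  13  13  23  23  24
  5   0   0   1   1  11  11  12  12  13  13  23  23  24
  6   0   0   1   1  11  11  12  12  13  13  23  23  24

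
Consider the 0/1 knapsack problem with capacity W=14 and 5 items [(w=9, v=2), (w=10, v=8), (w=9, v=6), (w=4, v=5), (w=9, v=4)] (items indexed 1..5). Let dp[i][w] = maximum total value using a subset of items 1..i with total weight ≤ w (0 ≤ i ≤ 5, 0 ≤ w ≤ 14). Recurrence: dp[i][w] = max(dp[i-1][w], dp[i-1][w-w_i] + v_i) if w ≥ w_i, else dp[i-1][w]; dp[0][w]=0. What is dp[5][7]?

i\w   0   1   2   3   4   5   6   7   8   9  10  11  12  13  14
  0   0   0   0   0   0   0   0   0   0   0   0   0   0   0   0
  1   0   0   0   0   0   0   0   0   0   2   2   2   2   2   2
  2   0   0   0   0   0   0   0   0   0   2   8   8   8   8   8
  3   0   0   0   0   0   0   0   0   0   6   8   8   8   8   8
  4   0   0   0   0   5   5   5   5   5   6   8   8   8  11  13
  5   0   0   0   0   5   5   5   5   5   6   8   8   8  11  13

5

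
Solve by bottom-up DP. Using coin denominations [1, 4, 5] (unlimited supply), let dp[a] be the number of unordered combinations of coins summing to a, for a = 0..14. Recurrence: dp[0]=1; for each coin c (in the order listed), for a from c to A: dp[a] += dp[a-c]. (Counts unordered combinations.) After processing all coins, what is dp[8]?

4

after  coin     0     1     2     3     4     5     6     7     8     9    10    11    12    13    14
          1     1     1     1     1     1     1     1     1     1     1     1     1     1     1     1
          4     1     1     1     1     2     2     2     2     3     3     3     3     4     4     4
          5     1     1     1     1     2     3     3     3     4     5     6     6     7     8     9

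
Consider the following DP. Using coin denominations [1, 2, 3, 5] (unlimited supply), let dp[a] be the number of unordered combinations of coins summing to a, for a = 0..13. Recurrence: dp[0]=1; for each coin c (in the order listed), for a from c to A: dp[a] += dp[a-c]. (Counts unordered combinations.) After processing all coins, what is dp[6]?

8

after  coin     0     1     2     3     4     5     6     7     8     9    10    11    12    13
          1     1     1     1     1     1     1     1     1     1     1     1     1     1     1
          2     1     1     2     2     3     3     4     4     5     5     6     6     7     7
          3     1     1     2     3     4     5     7     8    10    12    14    16    19    21
          5     1     1     2     3     4     6     8    10    13    16    20    24    29    34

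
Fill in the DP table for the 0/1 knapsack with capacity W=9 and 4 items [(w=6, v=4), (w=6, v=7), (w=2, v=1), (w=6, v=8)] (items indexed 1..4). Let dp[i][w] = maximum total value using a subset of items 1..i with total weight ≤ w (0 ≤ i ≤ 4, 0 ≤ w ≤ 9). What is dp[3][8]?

8

i\w   0   1   2   3   4   5   6   7   8   9
  0   0   0   0   0   0   0   0   0   0   0
  1   0   0   0   0   0   0   4   4   4   4
  2   0   0   0   0   0   0   7   7   7   7
  3   0   0   1   1   1   1   7   7   8   8
  4   0   0   1   1   1   1   8   8   9   9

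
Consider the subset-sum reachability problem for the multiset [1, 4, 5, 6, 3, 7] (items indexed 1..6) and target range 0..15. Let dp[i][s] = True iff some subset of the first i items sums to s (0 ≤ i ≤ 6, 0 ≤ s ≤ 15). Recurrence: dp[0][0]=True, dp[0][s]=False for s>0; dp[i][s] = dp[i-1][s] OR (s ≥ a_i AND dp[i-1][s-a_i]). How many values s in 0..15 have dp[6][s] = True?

15

i\s   0   1   2   3   4   5   6   7   8   9  10  11  12  13  14  15
  0   T   F   F   F   F   F   F   F   F   F   F   F   F   F   F   F
  1   T   T   F   F   F   F   F   F   F   F   F   F   F   F   F   F
  2   T   T   F   F   T   T   F   F   F   F   F   F   F   F   F   F
  3   T   T   F   F   T   T   T   F   F   T   T   F   F   F   F   F
  4   T   T   F   F   T   T   T   T   F   T   T   T   T   F   F   T
  5   T   T   F   T   T   T   T   T   T   T   T   T   T   T   T   T
  6   T   T   F   T   T   T   T   T   T   T   T   T   T   T   T   T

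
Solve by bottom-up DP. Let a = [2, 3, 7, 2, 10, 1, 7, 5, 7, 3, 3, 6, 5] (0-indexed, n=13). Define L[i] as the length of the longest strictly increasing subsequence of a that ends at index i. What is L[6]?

   i    0    1    2    3    4    5    6    7    8    9   10   11   12
a[i]    2    3    7    2   10    1    7    5    7    3    3    6    5
L[i]    1    2    3    1    4    1    3    3    4    2    2    4    3

3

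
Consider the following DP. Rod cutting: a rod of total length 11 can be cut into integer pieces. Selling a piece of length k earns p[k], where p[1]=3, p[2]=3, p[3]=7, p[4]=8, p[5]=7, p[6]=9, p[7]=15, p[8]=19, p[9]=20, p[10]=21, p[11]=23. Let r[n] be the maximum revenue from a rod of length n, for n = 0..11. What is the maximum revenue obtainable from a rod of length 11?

33

   n    0    1    2    3    4    5    6    7    8    9   10   11
r[n]    0    3    6    9   12   15   18   21   24   27   30   33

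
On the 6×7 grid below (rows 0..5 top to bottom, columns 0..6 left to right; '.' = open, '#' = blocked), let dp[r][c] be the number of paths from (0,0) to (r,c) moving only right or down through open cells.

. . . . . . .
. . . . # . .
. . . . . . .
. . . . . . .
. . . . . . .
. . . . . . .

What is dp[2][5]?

11

r\c   0   1   2   3   4   5   6
  0   1   1   1   1   1   1   1
  1   1   2   3   4   0   1   2
  2   1   3   6  10  10  11  13
  3   1   4  10  20  30  41  54
  4   1   5  15  35  65 106 160
  5   1   6  21  56 121 227 387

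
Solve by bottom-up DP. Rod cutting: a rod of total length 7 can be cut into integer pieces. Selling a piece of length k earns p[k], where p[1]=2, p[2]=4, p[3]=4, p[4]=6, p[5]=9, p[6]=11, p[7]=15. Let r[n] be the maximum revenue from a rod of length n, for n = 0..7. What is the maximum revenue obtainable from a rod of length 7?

   n    0    1    2    3    4    5    6    7
r[n]    0    2    4    6    8   10   12   15

15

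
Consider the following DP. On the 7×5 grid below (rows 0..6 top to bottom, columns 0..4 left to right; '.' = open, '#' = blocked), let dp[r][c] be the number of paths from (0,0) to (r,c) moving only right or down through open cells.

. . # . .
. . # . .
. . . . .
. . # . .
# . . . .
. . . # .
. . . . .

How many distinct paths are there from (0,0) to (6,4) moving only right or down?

25

r\c   0   1   2   3   4
  0   1   1   0   0   0
  1   1   2   0   0   0
  2   1   3   3   3   3
  3   1   4   0   3   6
  4   0   4   4   7  13
  5   0   4   8   0  13
  6   0   4  12  12  25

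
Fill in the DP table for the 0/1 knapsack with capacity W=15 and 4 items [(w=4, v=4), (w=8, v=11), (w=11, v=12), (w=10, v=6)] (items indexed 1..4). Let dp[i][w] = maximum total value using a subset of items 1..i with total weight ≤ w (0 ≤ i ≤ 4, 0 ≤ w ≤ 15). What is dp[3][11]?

i\w   0   1   2   3   4   5   6   7   8   9  10  11  12  13  14  15
  0   0   0   0   0   0   0   0   0   0   0   0   0   0   0   0   0
  1   0   0   0   0   4   4   4   4   4   4   4   4   4   4   4   4
  2   0   0   0   0   4   4   4   4  11  11  11  11  15  15  15  15
  3   0   0   0   0   4   4   4   4  11  11  11  12  15  15  15  16
  4   0   0   0   0   4   4   4   4  11  11  11  12  15  15  15  16

12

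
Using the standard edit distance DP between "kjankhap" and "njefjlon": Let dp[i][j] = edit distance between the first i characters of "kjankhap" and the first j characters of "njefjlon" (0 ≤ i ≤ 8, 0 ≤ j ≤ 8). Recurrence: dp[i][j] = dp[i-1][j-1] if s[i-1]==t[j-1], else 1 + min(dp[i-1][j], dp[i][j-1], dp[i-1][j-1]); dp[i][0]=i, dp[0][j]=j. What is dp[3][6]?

5

   ''  n  j  e  f  j  l  o  n
''  0  1  2  3  4  5  6  7  8
 k  1  1  2  3  4  5  6  7  8
 j  2  2  1  2  3  4  5  6  7
 a  3  3  2  2  3  4  5  6  7
 n  4  3  3  3  3  4  5  6  6
 k  5  4  4  4  4  4  5  6  7
 h  6  5  5  5  5  5  5  6  7
 a  7  6  6  6  6  6  6  6  7
 p  8  7  7  7  7  7  7  7  7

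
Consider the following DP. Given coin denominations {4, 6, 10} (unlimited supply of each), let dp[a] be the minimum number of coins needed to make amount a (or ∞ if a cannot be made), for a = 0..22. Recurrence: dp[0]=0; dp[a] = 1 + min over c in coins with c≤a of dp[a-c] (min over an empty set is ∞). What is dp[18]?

3

 a  0  1  2  3  4  5  6  7  8  9 10 11 12 13 14 15 16 17 18 19 20 21 22
dp  0  -  -  -  1  -  1  -  2  -  1  -  2  -  2  -  2  -  3  -  2  -  3
(- denotes ∞ / unreachable)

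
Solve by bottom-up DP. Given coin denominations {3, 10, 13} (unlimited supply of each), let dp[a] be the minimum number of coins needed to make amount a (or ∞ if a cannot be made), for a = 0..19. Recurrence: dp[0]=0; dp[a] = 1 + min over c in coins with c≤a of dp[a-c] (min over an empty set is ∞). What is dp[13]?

 a  0  1  2  3  4  5  6  7  8  9 10 11 12 13 14 15 16 17 18 19
dp  0  -  -  1  -  -  2  -  -  3  1  -  4  1  -  5  2  -  6  3
(- denotes ∞ / unreachable)

1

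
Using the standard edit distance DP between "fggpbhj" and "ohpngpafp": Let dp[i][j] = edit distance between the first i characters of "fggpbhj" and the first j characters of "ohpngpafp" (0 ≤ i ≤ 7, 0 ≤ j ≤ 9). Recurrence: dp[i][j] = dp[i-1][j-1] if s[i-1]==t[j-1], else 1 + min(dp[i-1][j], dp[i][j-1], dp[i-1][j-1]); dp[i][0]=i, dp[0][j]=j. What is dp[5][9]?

7

   ''  o  h  p  n  g  p  a  f  p
''  0  1  2  3  4  5  6  7  8  9
 f  1  1  2  3  4  5  6  7  7  8
 g  2  2  2  3  4  4  5  6  7  8
 g  3  3  3  3  4  4  5  6  7  8
 p  4  4  4  3  4  5  4  5  6  7
 b  5  5  5  4  4  5  5  5  6  7
 h  6  6  5  5  5  5  6  6  6  7
 j  7  7  6  6  6  6  6  7  7  7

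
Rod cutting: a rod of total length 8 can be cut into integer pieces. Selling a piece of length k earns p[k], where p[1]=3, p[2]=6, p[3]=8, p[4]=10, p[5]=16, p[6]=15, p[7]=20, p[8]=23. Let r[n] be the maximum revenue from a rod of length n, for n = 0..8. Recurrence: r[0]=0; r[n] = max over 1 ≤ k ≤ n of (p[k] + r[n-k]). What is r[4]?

   n    0    1    2    3    4    5    6    7    8
r[n]    0    3    6    9   12   16   19   22   25

12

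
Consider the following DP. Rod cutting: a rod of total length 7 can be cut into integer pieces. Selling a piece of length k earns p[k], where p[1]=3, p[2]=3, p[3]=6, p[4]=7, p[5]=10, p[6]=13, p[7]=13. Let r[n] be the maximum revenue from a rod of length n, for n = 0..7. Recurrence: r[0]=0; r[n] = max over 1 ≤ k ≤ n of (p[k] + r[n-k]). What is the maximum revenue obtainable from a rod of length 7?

   n    0    1    2    3    4    5    6    7
r[n]    0    3    6    9   12   15   18   21

21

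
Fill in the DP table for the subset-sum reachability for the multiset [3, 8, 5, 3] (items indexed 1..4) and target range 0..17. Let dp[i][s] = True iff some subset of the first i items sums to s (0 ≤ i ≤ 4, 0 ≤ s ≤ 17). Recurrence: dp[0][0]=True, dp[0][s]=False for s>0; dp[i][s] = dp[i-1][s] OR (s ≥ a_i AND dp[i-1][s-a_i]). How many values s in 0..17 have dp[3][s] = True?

7

i\s   0   1   2   3   4   5   6   7   8   9  10  11  12  13  14  15  16  17
  0   T   F   F   F   F   F   F   F   F   F   F   F   F   F   F   F   F   F
  1   T   F   F   T   F   F   F   F   F   F   F   F   F   F   F   F   F   F
  2   T   F   F   T   F   F   F   F   T   F   F   T   F   F   F   F   F   F
  3   T   F   F   T   F   T   F   F   T   F   F   T   F   T   F   F   T   F
  4   T   F   F   T   F   T   T   F   T   F   F   T   F   T   T   F   T   F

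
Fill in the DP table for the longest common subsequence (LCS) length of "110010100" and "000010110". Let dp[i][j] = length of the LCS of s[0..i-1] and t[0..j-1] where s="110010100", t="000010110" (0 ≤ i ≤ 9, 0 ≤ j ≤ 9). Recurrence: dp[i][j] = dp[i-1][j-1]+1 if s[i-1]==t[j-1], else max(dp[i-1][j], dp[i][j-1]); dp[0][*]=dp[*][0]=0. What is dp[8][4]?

   ''  0  0  0  0  1  0  1  1  0
''  0  0  0  0  0  0  0  0  0  0
 1  0  0  0  0  0  1  1  1  1  1
 1  0  0  0  0  0  1  1  2  2  2
 0  0  1  1  1  1  1  2  2  2  3
 0  0  1  2  2  2  2  2  2  2  3
 1  0  1  2  2  2  3  3  3  3  3
 0  0  1  2  3  3  3  4  4  4  4
 1  0  1  2  3  3  4  4  5  5  5
 0  0  1  2  3  4  4  5  5  5  6
 0  0  1  2  3  4  4  5  5  5  6

4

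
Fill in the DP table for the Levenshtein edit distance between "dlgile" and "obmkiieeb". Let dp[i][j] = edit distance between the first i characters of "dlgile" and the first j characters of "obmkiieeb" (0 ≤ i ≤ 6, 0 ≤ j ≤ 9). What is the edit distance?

   ''  o  b  m  k  i  i  e  e  b
''  0  1  2  3  4  5  6  7  8  9
 d  1  1  2  3  4  5  6  7  8  9
 l  2  2  2  3  4  5  6  7  8  9
 g  3  3  3  3  4  5  6  7  8  9
 i  4  4  4  4  4  4  5  6  7  8
 l  5  5  5  5  5  5  5  6  7  8
 e  6  6  6  6  6  6  6  5  6  7

7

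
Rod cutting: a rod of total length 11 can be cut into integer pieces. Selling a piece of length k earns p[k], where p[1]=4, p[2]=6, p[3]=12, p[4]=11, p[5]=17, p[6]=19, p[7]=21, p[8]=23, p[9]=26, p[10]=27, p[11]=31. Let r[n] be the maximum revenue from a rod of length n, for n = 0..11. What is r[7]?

   n    0    1    2    3    4    5    6    7    8    9   10   11
r[n]    0    4    8   12   16   20   24   28   32   36   40   44

28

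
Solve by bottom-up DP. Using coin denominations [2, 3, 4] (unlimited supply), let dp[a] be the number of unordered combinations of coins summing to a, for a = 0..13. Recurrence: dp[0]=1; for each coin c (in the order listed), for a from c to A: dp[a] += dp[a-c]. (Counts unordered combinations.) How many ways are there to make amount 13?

5

after  coin     0     1     2     3     4     5     6     7     8     9    10    11    12    13
          2     1     0     1     0     1     0     1     0     1     0     1     0     1     0
          3     1     0     1     1     1     1     2     1     2     2     2     2     3     2
          4     1     0     1     1     2     1     3     2     4     3     5     4     7     5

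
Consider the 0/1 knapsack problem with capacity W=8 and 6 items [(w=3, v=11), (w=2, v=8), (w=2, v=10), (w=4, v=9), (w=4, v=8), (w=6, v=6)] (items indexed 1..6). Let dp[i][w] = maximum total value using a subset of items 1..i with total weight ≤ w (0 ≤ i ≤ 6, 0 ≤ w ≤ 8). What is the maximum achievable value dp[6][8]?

i\w   0   1   2   3   4   5   6   7   8
  0   0   0   0   0   0   0   0   0   0
  1   0   0   0  11  11  11  11  11  11
  2   0   0   8  11  11  19  19  19  19
  3   0   0  10  11  18  21  21  29  29
  4   0   0  10  11  18  21  21  29  29
  5   0   0  10  11  18  21  21  29  29
  6   0   0  10  11  18  21  21  29  29

29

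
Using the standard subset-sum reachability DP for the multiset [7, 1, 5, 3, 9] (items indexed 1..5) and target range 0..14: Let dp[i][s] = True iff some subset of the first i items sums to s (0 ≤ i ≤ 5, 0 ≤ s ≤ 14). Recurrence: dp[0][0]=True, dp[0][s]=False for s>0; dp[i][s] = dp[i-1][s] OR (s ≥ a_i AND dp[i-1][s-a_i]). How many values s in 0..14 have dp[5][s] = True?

14

i\s   0   1   2   3   4   5   6   7   8   9  10  11  12  13  14
  0   T   F   F   F   F   F   F   F   F   F   F   F   F   F   F
  1   T   F   F   F   F   F   F   T   F   F   F   F   F   F   F
  2   T   T   F   F   F   F   F   T   T   F   F   F   F   F   F
  3   T   T   F   F   F   T   T   T   T   F   F   F   T   T   F
  4   T   T   F   T   T   T   T   T   T   T   T   T   T   T   F
  5   T   T   F   T   T   T   T   T   T   T   T   T   T   T   T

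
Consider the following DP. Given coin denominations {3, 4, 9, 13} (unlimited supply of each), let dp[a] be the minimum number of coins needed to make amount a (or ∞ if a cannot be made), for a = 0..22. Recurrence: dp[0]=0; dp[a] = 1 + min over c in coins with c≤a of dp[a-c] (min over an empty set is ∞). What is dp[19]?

 a  0  1  2  3  4  5  6  7  8  9 10 11 12 13 14 15 16 17 18 19 20 21 22
dp  0  -  -  1  1  -  2  2  2  1  3  3  2  1  4  3  2  2  2  3  3  3  2
(- denotes ∞ / unreachable)

3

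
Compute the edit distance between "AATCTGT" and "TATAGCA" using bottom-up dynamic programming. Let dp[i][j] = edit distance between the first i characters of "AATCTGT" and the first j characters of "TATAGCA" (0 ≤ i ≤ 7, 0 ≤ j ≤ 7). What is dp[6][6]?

   ''  T  A  T  A  G  C  A
''  0  1  2  3  4  5  6  7
 A  1  1  1  2  3  4  5  6
 A  2  2  1  2  2  3  4  5
 T  3  2  2  1  2  3  4  5
 C  4  3  3  2  2  3  3  4
 T  5  4  4  3  3  3  4  4
 G  6  5  5  4  4  3  4  5
 T  7  6  6  5  5  4  4  5

4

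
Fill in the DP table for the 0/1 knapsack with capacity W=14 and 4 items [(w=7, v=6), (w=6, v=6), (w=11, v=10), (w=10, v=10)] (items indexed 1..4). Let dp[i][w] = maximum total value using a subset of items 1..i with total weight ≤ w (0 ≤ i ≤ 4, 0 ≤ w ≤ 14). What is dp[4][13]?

12

i\w   0   1   2   3   4   5   6   7   8   9  10  11  12  13  14
  0   0   0   0   0   0   0   0   0   0   0   0   0   0   0   0
  1   0   0   0   0   0   0   0   6   6   6   6   6   6   6   6
  2   0   0   0   0   0   0   6   6   6   6   6   6   6  12  12
  3   0   0   0   0   0   0   6   6   6   6   6  10  10  12  12
  4   0   0   0   0   0   0   6   6   6   6  10  10  10  12  12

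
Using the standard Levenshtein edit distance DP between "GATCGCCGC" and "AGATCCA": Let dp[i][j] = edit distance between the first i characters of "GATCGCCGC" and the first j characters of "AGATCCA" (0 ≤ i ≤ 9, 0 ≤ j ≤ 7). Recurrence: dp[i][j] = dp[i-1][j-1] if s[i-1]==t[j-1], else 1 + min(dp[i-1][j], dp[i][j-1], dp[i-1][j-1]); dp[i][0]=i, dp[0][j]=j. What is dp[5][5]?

   ''  A  G  A  T  C  C  A
''  0  1  2  3  4  5  6  7
 G  1  1  1  2  3  4  5  6
 A  2  1  2  1  2  3  4  5
 T  3  2  2  2  1  2  3  4
 C  4  3  3  3  2  1  2  3
 G  5  4  3  4  3  2  2  3
 C  6  5  4  4  4  3  2  3
 C  7  6  5  5  5  4  3  3
 G  8  7  6  6  6  5  4  4
 C  9  8  7  7  7  6  5  5

2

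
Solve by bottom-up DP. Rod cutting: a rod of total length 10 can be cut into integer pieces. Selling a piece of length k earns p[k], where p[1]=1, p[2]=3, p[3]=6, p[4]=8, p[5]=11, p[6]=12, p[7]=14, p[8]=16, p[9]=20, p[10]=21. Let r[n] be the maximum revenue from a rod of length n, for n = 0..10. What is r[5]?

   n    0    1    2    3    4    5    6    7    8    9   10
r[n]    0    1    3    6    8   11   12   14   17   20   22

11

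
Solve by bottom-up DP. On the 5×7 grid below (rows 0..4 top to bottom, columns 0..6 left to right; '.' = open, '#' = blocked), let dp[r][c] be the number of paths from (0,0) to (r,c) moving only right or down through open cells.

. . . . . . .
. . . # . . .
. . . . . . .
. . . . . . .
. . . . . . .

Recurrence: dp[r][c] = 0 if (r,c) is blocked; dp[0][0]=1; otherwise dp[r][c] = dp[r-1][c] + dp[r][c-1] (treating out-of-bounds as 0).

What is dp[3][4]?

23

r\c   0   1   2   3   4   5   6
  0   1   1   1   1   1   1   1
  1   1   2   3   0   1   2   3
  2   1   3   6   6   7   9  12
  3   1   4  10  16  23  32  44
  4   1   5  15  31  54  86 130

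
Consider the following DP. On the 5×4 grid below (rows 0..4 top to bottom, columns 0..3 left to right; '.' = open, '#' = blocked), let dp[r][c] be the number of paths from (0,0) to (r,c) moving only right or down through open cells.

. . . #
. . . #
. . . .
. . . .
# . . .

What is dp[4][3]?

r\c   0   1   2   3
  0   1   1   1   0
  1   1   2   3   0
  2   1   3   6   6
  3   1   4  10  16
  4   0   4  14  30

30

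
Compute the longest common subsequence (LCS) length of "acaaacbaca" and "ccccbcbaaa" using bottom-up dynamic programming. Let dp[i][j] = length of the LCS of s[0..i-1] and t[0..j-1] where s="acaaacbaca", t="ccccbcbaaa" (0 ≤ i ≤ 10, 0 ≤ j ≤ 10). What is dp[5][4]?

1

   ''  c  c  c  c  b  c  b  a  a  a
''  0  0  0  0  0  0  0  0  0  0  0
 a  0  0  0  0  0  0  0  0  1  1  1
 c  0  1  1  1  1  1  1  1  1  1  1
 a  0  1  1  1  1  1  1  1  2  2  2
 a  0  1  1  1  1  1  1  1  2  3  3
 a  0  1  1  1  1  1  1  1  2  3  4
 c  0  1  2  2  2  2  2  2  2  3  4
 b  0  1  2  2  2  3  3  3  3  3  4
 a  0  1  2  2  2  3  3  3  4  4  4
 c  0  1  2  3  3  3  4  4  4  4  4
 a  0  1  2  3  3  3  4  4  5  5  5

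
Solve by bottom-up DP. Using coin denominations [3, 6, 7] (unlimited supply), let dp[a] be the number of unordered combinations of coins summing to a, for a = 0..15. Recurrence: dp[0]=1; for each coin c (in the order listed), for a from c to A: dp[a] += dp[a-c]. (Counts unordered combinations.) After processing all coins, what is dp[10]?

after  coin     0     1     2     3     4     5     6     7     8     9    10    11    12    13    14    15
          3     1     0     0     1     0     0     1     0     0     1     0     0     1     0     0     1
          6     1     0     0     1     0     0     2     0     0     2     0     0     3     0     0     3
          7     1     0     0     1     0     0     2     1     0     2     1     0     3     2     1     3

1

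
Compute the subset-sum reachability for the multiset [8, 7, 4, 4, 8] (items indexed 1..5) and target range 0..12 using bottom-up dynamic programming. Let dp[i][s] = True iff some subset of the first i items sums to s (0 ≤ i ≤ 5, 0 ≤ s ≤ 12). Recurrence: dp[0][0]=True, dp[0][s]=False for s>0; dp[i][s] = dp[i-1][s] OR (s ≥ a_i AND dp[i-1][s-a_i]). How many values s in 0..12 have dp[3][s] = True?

i\s   0   1   2   3   4   5   6   7   8   9  10  11  12
  0   T   F   F   F   F   F   F   F   F   F   F   F   F
  1   T   F   F   F   F   F   F   F   T   F   F   F   F
  2   T   F   F   F   F   F   F   T   T   F   F   F   F
  3   T   F   F   F   T   F   F   T   T   F   F   T   T
  4   T   F   F   F   T   F   F   T   T   F   F   T   T
  5   T   F   F   F   T   F   F   T   T   F   F   T   T

6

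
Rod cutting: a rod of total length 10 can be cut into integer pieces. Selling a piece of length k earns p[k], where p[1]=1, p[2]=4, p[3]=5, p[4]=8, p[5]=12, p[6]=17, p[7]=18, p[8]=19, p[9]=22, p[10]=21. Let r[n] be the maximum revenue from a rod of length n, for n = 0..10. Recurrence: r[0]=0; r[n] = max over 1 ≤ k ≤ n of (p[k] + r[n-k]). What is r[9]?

22

   n    0    1    2    3    4    5    6    7    8    9   10
r[n]    0    1    4    5    8   12   17   18   21   22   25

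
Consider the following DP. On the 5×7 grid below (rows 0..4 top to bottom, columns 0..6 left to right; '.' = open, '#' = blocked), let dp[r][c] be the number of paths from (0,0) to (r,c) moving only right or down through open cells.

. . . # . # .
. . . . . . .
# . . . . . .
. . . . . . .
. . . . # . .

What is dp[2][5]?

r\c   0   1   2   3   4   5   6
  0   1   1   1   0   0   0   0
  1   1   2   3   3   3   3   3
  2   0   2   5   8  11  14  17
  3   0   2   7  15  26  40  57
  4   0   2   9  24   0  40  97

14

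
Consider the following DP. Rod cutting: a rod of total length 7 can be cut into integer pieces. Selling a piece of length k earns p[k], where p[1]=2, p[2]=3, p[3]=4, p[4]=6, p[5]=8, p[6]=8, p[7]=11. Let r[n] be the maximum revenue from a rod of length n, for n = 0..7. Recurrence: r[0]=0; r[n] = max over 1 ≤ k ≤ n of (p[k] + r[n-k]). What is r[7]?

14

   n    0    1    2    3    4    5    6    7
r[n]    0    2    4    6    8   10   12   14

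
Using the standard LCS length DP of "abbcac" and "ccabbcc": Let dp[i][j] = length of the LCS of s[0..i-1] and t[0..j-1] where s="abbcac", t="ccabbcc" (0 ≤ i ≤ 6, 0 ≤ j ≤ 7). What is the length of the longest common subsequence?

5

   ''  c  c  a  b  b  c  c
''  0  0  0  0  0  0  0  0
 a  0  0  0  1  1  1  1  1
 b  0  0  0  1  2  2  2  2
 b  0  0  0  1  2  3  3  3
 c  0  1  1  1  2  3  4  4
 a  0  1  1  2  2  3  4  4
 c  0  1  2  2  2  3  4  5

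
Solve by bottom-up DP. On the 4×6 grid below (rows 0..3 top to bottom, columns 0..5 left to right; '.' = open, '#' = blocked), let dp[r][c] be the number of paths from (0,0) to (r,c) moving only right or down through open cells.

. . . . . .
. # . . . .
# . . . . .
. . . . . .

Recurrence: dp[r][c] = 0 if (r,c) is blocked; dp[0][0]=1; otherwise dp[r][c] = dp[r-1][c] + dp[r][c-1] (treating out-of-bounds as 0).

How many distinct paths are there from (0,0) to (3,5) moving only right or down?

20

r\c   0   1   2   3   4   5
  0   1   1   1   1   1   1
  1   1   0   1   2   3   4
  2   0   0   1   3   6  10
  3   0   0   1   4  10  20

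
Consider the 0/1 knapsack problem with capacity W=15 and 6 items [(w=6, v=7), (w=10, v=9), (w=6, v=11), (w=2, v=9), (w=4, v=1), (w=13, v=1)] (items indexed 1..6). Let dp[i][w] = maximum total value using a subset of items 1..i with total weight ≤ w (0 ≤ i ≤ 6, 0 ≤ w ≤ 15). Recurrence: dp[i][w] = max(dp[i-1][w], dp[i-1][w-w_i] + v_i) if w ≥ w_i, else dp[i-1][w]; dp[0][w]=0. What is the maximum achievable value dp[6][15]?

27

i\w   0   1   2   3   4   5   6   7   8   9  10  11  12  13  14  15
  0   0   0   0   0   0   0   0   0   0   0   0   0   0   0   0   0
  1   0   0   0   0   0   0   7   7   7   7   7   7   7   7   7   7
  2   0   0   0   0   0   0   7   7   7   7   9   9   9   9   9   9
  3   0   0   0   0   0   0  11  11  11  11  11  11  18  18  18  18
  4   0   0   9   9   9   9  11  11  20  20  20  20  20  20  27  27
  5   0   0   9   9   9   9  11  11  20  20  20  20  21  21  27  27
  6   0   0   9   9   9   9  11  11  20  20  20  20  21  21  27  27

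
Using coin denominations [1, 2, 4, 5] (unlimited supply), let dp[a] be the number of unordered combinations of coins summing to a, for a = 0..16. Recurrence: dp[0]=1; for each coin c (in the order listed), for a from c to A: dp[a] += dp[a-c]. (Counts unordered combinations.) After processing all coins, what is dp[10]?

17

after  coin     0     1     2     3     4     5     6     7     8     9    10    11    12    13    14    15    16
          1     1     1     1     1     1     1     1     1     1     1     1     1     1     1     1     1     1
          2     1     1     2     2     3     3     4     4     5     5     6     6     7     7     8     8     9
          4     1     1     2     2     4     4     6     6     9     9    12    12    16    16    20    20    25
          5     1     1     2     2     4     5     7     8    11    13    17    19    24    27    33    37    44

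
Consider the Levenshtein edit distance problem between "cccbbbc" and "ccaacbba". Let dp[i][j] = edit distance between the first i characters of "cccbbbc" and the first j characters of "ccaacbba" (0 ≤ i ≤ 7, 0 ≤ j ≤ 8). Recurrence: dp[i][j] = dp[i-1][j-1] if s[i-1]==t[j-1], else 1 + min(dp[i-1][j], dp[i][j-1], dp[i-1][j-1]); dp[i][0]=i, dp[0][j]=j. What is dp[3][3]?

   ''  c  c  a  a  c  b  b  a
''  0  1  2  3  4  5  6  7  8
 c  1  0  1  2  3  4  5  6  7
 c  2  1  0  1  2  3  4  5  6
 c  3  2  1  1  2  2  3  4  5
 b  4  3  2  2  2  3  2  3  4
 b  5  4  3  3  3  3  3  2  3
 b  6  5  4  4  4  4  3  3  3
 c  7  6  5  5  5  4  4  4  4

1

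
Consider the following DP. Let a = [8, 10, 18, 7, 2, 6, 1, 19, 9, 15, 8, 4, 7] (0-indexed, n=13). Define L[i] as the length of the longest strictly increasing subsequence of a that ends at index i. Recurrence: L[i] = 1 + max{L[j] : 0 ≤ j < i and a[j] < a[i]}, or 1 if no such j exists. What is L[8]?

   i    0    1    2    3    4    5    6    7    8    9   10   11   12
a[i]    8   10   18    7    2    6    1   19    9   15    8    4    7
L[i]    1    2    3    1    1    2    1    4    3    4    3    2    3

3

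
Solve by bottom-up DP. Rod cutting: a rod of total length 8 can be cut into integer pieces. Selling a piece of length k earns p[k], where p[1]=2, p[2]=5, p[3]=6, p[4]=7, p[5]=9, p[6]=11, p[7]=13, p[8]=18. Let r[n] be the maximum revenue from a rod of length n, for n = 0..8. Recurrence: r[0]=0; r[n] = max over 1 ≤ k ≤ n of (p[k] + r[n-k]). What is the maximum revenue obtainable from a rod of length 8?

   n    0    1    2    3    4    5    6    7    8
r[n]    0    2    5    7   10   12   15   17   20

20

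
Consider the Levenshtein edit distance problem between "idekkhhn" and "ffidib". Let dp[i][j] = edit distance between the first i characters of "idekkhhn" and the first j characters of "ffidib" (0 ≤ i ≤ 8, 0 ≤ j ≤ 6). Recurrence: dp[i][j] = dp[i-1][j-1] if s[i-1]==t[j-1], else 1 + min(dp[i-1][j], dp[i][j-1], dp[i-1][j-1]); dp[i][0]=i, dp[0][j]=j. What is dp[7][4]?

7

   ''  f  f  i  d  i  b
''  0  1  2  3  4  5  6
 i  1  1  2  2  3  4  5
 d  2  2  2  3  2  3  4
 e  3  3  3  3  3  3  4
 k  4  4  4  4  4  4  4
 k  5  5  5  5  5  5  5
 h  6  6  6  6  6  6  6
 h  7  7  7  7  7  7  7
 n  8  8  8  8  8  8  8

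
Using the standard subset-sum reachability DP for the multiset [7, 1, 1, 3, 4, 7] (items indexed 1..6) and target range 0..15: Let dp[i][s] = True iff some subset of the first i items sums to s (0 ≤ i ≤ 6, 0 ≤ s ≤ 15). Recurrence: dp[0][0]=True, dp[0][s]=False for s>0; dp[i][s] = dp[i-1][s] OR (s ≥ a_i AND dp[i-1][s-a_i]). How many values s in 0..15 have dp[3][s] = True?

i\s   0   1   2   3   4   5   6   7   8   9  10  11  12  13  14  15
  0   T   F   F   F   F   F   F   F   F   F   F   F   F   F   F   F
  1   T   F   F   F   F   F   F   T   F   F   F   F   F   F   F   F
  2   T   T   F   F   F   F   F   T   T   F   F   F   F   F   F   F
  3   T   T   T   F   F   F   F   T   T   T   F   F   F   F   F   F
  4   T   T   T   T   T   T   F   T   T   T   T   T   T   F   F   F
  5   T   T   T   T   T   T   T   T   T   T   T   T   T   T   T   T
  6   T   T   T   T   T   T   T   T   T   T   T   T   T   T   T   T

6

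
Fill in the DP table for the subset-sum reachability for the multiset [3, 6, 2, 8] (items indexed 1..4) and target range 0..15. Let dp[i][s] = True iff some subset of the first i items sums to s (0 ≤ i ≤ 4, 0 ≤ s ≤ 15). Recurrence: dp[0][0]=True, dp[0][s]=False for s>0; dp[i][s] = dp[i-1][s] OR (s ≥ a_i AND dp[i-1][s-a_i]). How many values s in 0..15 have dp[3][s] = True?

i\s   0   1   2   3   4   5   6   7   8   9  10  11  12  13  14  15
  0   T   F   F   F   F   F   F   F   F   F   F   F   F   F   F   F
  1   T   F   F   T   F   F   F   F   F   F   F   F   F   F   F   F
  2   T   F   F   T   F   F   T   F   F   T   F   F   F   F   F   F
  3   T   F   T   T   F   T   T   F   T   T   F   T   F   F   F   F
  4   T   F   T   T   F   T   T   F   T   T   T   T   F   T   T   F

8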